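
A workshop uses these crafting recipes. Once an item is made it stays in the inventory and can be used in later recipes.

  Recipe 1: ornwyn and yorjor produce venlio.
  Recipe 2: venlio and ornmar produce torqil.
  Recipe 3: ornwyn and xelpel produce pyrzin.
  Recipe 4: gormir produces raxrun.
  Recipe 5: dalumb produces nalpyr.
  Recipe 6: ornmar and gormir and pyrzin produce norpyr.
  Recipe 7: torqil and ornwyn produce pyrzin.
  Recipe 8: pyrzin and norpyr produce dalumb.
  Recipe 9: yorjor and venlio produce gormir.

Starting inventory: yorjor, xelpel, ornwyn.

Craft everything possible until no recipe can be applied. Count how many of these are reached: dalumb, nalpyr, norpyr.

0

dalumb would need pyrzin and norpyr (Recipe 8), but norpyr is never obtained.
nalpyr would need dalumb (Recipe 5), but dalumb is never obtained.
norpyr would need ornmar, gormir, and pyrzin (Recipe 6), but ornmar is never obtained.
None of the 3 are reached.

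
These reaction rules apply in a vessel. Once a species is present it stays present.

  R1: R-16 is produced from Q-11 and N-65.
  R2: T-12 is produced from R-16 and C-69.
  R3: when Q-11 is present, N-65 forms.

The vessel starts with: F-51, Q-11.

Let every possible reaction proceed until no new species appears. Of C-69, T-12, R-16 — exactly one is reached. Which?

R-16

Q-11 present → N-65 forms (R3).
Q-11 and N-65 present → R-16 forms (R1).
T-12 would need R-16 and C-69 (R2), but C-69 never forms. No rule produces C-69, and it is not given.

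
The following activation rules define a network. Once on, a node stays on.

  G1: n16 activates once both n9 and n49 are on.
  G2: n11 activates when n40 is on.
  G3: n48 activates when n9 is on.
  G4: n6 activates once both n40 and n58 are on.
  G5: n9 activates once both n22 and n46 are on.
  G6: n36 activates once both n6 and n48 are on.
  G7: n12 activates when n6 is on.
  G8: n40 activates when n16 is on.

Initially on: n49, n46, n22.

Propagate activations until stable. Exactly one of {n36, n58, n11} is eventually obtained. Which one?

n22 and n46 are on, so n9 activates (G5).
n9 and n49 are on, so n16 activates (G1).
n16 is on, so n40 activates (G8).
G2: n40 on → n11 on.
No rule produces n58, and it is not given. n36 would need n6 and n48 (G6), but n6 never turns on.

n11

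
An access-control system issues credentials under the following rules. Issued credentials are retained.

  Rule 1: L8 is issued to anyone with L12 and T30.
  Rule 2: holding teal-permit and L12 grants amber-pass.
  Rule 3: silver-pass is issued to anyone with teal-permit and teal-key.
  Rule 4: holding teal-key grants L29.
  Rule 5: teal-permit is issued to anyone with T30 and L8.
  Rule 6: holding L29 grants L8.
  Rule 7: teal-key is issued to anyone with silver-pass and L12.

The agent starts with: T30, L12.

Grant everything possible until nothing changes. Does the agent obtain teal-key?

No

teal-key would need silver-pass and L12 (Rule 7), but silver-pass is never granted.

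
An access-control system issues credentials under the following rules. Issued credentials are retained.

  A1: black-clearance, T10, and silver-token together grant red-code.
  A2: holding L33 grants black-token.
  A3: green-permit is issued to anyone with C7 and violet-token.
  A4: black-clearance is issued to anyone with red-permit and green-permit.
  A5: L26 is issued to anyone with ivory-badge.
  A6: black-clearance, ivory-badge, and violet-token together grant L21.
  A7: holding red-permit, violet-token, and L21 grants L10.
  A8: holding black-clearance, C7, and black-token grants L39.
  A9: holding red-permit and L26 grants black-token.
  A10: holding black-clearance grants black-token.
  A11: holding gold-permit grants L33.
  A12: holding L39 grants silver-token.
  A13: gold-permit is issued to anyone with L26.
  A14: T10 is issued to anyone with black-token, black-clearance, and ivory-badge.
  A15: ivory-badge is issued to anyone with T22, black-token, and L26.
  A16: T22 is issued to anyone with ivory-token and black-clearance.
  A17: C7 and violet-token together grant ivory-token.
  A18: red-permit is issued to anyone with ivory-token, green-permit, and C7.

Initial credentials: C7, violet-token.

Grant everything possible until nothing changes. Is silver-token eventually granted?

Yes

Holding C7 and violet-token grants green-permit (A3).
Holding C7 and violet-token grants ivory-token (A17).
Holding ivory-token, green-permit, and C7 grants red-permit (A18).
Holding red-permit and green-permit grants black-clearance (A4).
Holding black-clearance grants black-token (A10).
Holding black-clearance, C7, and black-token grants L39 (A8).
Holding L39 grants silver-token (A12).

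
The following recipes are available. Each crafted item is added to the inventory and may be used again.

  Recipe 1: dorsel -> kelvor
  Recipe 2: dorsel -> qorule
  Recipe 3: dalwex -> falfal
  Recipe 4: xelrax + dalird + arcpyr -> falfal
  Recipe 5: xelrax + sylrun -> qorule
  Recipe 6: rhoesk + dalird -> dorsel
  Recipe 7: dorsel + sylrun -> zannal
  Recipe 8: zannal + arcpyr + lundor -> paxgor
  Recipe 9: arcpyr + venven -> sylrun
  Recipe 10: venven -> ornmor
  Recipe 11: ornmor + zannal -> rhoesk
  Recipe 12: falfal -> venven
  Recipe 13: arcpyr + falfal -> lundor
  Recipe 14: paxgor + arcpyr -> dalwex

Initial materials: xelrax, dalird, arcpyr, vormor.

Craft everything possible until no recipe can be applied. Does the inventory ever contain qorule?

Using Recipe 4, xelrax, dalird, and arcpyr make falfal.
falfal -> venven (Recipe 12).
Using Recipe 9, arcpyr and venven make sylrun.
Using Recipe 5, xelrax and sylrun make qorule.

Yes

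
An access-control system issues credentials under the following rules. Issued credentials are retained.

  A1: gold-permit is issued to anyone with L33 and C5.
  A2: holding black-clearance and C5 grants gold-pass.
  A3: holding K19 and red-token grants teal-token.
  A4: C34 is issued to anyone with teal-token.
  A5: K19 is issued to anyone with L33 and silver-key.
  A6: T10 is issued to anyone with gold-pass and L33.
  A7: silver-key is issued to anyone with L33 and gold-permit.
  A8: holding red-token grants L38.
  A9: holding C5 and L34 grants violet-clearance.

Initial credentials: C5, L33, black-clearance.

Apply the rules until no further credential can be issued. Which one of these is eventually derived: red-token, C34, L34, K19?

Holding L33 and C5 grants gold-permit (A1).
Holding L33 and gold-permit grants silver-key (A7).
Holding L33 and silver-key grants K19 (A5).
No rule produces red-token, and it is not given. C34 would need teal-token (A4), but teal-token is never granted. No rule produces L34, and it is not given.

K19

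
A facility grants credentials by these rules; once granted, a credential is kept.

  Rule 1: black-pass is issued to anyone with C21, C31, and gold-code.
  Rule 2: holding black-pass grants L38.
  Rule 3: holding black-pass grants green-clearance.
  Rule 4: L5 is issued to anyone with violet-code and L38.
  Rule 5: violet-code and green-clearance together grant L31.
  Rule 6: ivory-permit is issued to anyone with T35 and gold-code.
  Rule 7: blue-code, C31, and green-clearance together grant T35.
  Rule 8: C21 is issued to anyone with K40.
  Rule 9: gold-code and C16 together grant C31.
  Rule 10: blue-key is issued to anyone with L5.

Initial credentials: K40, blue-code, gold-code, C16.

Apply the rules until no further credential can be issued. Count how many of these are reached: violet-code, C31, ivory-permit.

Holding gold-code and C16 grants C31 (Rule 9).
Holding K40 grants C21 (Rule 8).
Holding C21, C31, and gold-code grants black-pass (Rule 1).
Holding black-pass grants green-clearance (Rule 3).
Holding blue-code, C31, and green-clearance grants T35 (Rule 7).
Holding T35 and gold-code grants ivory-permit (Rule 6).
No rule produces violet-code, and it is not given.
C31: reached.
ivory-permit: reached.
Reached: C31 and ivory-permit — 2 of the 3.

2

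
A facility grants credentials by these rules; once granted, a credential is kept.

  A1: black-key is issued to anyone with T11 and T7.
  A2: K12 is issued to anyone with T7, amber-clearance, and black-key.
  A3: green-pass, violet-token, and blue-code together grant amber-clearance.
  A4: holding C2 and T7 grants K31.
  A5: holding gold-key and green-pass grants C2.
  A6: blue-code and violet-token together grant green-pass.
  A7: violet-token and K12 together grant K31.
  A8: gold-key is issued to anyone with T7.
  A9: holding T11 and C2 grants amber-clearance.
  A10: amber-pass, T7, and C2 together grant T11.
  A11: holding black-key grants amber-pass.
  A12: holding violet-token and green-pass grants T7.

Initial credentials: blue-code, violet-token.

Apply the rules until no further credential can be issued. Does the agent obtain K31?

Holding blue-code and violet-token grants green-pass (A6).
Holding violet-token and green-pass grants T7 (A12).
Holding T7 grants gold-key (A8).
Holding gold-key and green-pass grants C2 (A5).
Holding C2 and T7 grants K31 (A4).

Yes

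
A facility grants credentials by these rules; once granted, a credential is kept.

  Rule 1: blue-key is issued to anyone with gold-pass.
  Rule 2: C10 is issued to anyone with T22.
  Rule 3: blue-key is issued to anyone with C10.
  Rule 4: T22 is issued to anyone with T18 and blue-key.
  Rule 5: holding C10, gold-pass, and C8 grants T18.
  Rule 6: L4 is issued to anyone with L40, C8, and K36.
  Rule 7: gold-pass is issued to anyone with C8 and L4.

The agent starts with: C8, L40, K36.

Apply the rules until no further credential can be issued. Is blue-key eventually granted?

Holding L40, C8, and K36 grants L4 (Rule 6).
Holding C8 and L4 grants gold-pass (Rule 7).
Holding gold-pass grants blue-key (Rule 1).

Yes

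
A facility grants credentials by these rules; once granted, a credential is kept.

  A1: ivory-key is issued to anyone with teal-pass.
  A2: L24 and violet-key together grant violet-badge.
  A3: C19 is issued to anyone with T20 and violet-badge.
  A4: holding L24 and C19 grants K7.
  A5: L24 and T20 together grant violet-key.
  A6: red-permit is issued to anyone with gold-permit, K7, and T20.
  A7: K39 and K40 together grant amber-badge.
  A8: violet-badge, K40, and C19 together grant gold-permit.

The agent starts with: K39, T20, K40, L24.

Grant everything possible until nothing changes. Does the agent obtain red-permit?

Holding L24 and T20 grants violet-key (A5).
Holding L24 and violet-key grants violet-badge (A2).
Holding T20 and violet-badge grants C19 (A3).
Holding L24 and C19 grants K7 (A4).
Holding violet-badge, K40, and C19 grants gold-permit (A8).
Holding gold-permit, K7, and T20 grants red-permit (A6).

Yes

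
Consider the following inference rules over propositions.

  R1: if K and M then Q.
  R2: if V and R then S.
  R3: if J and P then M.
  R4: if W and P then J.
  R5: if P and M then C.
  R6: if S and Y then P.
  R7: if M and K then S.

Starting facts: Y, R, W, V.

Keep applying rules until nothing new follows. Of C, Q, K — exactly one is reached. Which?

V and R hold, so S follows (R2).
From S and Y, R6 gives P.
From W and P, R4 gives J.
J and P hold, so M follows (R3).
From P and M, R5 gives C.
No rule produces K, and it is not given. Q would need K and M (R1), but K is never established.

C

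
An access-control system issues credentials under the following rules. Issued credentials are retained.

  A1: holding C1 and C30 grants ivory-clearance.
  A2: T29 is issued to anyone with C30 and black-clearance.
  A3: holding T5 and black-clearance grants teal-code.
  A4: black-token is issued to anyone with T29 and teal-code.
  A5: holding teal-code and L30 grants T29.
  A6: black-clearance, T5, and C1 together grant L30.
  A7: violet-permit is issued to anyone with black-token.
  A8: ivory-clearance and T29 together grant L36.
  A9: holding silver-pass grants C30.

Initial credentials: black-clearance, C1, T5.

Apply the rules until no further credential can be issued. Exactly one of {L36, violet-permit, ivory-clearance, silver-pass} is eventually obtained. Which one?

Holding T5 and black-clearance grants teal-code (A3).
Holding black-clearance, T5, and C1 grants L30 (A6).
Holding teal-code and L30 grants T29 (A5).
Holding T29 and teal-code grants black-token (A4).
Holding black-token grants violet-permit (A7).
ivory-clearance would need C1 and C30 (A1), but C30 is never granted. L36 would need ivory-clearance and T29 (A8), but ivory-clearance is never granted. No rule produces silver-pass, and it is not given.

violet-permit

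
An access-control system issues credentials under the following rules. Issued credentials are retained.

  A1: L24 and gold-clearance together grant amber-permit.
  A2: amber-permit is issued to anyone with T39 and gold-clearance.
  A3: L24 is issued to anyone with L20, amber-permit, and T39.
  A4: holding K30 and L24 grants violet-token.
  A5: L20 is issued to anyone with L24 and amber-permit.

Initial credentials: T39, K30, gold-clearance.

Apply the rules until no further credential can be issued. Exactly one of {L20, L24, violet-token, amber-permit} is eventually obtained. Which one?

Holding T39 and gold-clearance grants amber-permit (A2).
violet-token would need K30 and L24 (A4), but L24 is never granted. L20 would need L24 and amber-permit (A5), but L24 is never granted. L24 would need L20, amber-permit, and T39 (A3), but L20 is never granted.

amber-permit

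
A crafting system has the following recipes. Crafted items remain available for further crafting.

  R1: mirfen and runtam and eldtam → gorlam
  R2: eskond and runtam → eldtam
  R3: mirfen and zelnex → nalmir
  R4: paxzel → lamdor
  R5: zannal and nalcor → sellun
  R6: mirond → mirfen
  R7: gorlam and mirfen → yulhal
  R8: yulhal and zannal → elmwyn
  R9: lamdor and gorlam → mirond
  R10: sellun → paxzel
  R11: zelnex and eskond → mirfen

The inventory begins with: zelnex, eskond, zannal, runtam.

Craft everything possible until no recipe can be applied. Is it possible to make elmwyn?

Yes

Using R11, zelnex and eskond make mirfen.
Using R2, eskond and runtam make eldtam.
mirfen and runtam and eldtam → gorlam (R1).
gorlam and mirfen → yulhal (R7).
yulhal and zannal → elmwyn (R8).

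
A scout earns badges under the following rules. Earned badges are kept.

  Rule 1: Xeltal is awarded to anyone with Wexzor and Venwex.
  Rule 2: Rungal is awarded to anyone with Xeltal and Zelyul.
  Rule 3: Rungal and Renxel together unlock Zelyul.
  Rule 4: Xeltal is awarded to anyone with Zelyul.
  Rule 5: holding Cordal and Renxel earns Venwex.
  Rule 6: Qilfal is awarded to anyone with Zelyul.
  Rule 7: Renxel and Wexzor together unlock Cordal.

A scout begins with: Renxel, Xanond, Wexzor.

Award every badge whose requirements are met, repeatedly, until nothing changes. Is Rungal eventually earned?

Rungal would need Xeltal and Zelyul (Rule 2), but Zelyul is never earned.

No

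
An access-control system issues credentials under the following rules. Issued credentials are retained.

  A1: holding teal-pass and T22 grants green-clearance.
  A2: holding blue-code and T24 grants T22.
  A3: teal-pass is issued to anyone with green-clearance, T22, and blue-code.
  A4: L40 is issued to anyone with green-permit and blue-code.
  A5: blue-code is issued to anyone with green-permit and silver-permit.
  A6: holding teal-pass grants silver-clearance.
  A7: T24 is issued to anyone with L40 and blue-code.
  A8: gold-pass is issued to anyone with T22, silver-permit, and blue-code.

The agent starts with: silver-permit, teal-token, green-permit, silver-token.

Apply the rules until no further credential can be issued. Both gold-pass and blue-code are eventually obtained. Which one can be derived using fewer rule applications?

blue-code: Holding green-permit and silver-permit grants blue-code (A5). [1 rule application]
gold-pass: Holding green-permit and silver-permit grants blue-code (A5). Holding green-permit and blue-code grants L40 (A4). Holding L40 and blue-code grants T24 (A7). Holding blue-code and T24 grants T22 (A2). Holding T22, silver-permit, and blue-code grants gold-pass (A8). [5 rule applications]
blue-code needs fewer.

blue-code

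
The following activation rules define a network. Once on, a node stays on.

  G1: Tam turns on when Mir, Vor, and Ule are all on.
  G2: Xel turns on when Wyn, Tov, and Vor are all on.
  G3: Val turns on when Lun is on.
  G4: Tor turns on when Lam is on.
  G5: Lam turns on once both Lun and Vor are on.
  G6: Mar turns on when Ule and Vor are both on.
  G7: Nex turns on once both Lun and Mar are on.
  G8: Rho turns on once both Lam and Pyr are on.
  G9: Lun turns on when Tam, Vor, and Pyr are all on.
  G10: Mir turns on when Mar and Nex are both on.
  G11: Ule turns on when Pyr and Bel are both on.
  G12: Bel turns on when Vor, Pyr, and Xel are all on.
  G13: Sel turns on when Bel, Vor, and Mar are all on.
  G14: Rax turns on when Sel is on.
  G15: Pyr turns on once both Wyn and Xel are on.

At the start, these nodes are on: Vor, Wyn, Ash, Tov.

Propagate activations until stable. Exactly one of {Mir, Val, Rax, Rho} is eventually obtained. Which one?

Rax

Wyn, Tov, and Vor are on, so Xel turns on (G2).
G15: Wyn and Xel on → Pyr on.
G12: Vor, Pyr, and Xel on → Bel on.
Pyr and Bel are on, so Ule turns on (G11).
G6: Ule and Vor on → Mar on.
G13: Bel, Vor, and Mar on → Sel on.
Sel is on, so Rax turns on (G14).
Mir would need Mar and Nex (G10), but Nex never turns on. Val would need Lun (G3), but Lun never turns on. Rho would need Lam and Pyr (G8), but Lam never turns on.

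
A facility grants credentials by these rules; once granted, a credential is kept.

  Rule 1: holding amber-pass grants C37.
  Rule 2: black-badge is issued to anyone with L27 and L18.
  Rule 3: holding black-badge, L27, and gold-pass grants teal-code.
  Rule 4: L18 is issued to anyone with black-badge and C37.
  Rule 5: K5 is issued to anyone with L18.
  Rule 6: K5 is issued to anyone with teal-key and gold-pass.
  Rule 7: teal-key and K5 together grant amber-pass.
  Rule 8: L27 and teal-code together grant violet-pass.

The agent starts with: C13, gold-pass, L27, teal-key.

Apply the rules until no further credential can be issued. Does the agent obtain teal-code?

teal-code would need black-badge, L27, and gold-pass (Rule 3), but black-badge is never granted.

No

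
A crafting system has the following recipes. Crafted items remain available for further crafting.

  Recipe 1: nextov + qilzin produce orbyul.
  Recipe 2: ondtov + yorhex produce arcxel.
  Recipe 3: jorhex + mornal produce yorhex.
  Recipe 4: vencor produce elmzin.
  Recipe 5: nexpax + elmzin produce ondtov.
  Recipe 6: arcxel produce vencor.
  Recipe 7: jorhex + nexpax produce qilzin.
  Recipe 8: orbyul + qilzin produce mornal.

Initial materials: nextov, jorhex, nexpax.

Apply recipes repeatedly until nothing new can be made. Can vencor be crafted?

vencor would need arcxel (Recipe 6), but arcxel is never obtained.

No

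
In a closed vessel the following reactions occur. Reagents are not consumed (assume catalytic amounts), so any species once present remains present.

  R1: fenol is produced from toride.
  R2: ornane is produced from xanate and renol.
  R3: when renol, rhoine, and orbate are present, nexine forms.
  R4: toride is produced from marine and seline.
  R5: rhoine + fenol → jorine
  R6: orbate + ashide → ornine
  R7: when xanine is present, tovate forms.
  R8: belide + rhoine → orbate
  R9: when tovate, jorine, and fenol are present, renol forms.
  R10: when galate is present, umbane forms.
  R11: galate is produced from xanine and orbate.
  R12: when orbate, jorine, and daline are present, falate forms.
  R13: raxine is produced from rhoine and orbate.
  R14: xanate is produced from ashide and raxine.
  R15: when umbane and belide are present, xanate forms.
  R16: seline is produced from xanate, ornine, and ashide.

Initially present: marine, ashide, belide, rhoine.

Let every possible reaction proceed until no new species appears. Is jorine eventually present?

Yes

belide and rhoine present → orbate forms (R8).
rhoine and orbate present → raxine forms (R13).
orbate and ashide present → ornine forms (R6).
ashide and raxine present → xanate forms (R14).
xanate, ornine, and ashide present → seline forms (R16).
marine and seline present → toride forms (R4).
toride present → fenol forms (R1).
rhoine and fenol present → jorine forms (R5).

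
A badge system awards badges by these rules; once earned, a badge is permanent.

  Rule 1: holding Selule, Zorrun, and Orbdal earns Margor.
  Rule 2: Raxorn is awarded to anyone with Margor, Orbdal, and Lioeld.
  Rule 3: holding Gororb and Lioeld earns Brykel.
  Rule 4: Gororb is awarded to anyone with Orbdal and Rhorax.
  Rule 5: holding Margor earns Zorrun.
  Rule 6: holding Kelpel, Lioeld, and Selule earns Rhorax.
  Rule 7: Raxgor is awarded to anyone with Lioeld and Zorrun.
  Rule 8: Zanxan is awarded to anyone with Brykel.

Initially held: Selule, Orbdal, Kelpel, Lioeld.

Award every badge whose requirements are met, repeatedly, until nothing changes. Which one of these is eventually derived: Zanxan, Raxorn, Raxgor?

With Kelpel, Lioeld, and Selule, Rhorax is earned (Rule 6).
With Orbdal and Rhorax, Gororb is earned (Rule 4).
With Gororb and Lioeld, Brykel is earned (Rule 3).
With Brykel, Zanxan is earned (Rule 8).
Raxgor would need Lioeld and Zorrun (Rule 7), but Zorrun is never earned. Raxorn would need Margor, Orbdal, and Lioeld (Rule 2), but Margor is never earned.

Zanxan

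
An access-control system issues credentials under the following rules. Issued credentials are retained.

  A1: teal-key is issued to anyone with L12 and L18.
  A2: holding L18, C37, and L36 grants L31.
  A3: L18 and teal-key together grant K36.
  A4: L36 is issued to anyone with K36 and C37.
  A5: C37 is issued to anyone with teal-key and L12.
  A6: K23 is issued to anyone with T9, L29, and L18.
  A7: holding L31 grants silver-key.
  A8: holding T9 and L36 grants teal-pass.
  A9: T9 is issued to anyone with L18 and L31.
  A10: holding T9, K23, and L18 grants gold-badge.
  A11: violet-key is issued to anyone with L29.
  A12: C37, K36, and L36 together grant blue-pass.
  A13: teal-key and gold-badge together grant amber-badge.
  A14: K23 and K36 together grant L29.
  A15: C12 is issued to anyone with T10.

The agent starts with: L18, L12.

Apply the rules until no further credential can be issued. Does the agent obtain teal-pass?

Yes

Holding L12 and L18 grants teal-key (A1).
Holding teal-key and L12 grants C37 (A5).
Holding L18 and teal-key grants K36 (A3).
Holding K36 and C37 grants L36 (A4).
Holding L18, C37, and L36 grants L31 (A2).
Holding L18 and L31 grants T9 (A9).
Holding T9 and L36 grants teal-pass (A8).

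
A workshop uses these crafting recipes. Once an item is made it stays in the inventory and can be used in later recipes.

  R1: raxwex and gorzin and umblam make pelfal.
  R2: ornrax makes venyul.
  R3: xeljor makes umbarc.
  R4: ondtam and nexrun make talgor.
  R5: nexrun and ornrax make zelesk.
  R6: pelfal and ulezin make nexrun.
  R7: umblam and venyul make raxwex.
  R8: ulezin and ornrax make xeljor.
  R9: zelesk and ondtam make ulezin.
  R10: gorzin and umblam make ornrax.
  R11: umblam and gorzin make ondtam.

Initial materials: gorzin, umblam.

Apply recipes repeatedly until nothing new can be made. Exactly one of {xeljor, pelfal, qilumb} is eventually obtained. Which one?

pelfal

gorzin and umblam → ornrax (R10).
ornrax → venyul (R2).
Using R7, umblam and venyul make raxwex.
Using R1, raxwex, gorzin, and umblam make pelfal.
No rule produces qilumb, and it is not given. xeljor would need ulezin and ornrax (R8), but ulezin is never obtained.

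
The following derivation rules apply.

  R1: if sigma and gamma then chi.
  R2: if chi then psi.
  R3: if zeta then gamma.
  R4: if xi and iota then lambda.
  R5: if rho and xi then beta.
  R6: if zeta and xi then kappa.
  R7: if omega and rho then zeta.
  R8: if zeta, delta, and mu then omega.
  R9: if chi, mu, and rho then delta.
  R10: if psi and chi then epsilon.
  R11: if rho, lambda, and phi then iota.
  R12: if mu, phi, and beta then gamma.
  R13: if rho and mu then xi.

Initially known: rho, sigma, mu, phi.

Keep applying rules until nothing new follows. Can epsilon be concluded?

Yes

From rho and mu, R13 gives xi.
rho and xi hold, so beta follows (R5).
From mu, phi, and beta, R12 gives gamma.
sigma and gamma hold, so chi follows (R1).
chi holds, so psi follows (R2).
psi and chi hold, so epsilon follows (R10).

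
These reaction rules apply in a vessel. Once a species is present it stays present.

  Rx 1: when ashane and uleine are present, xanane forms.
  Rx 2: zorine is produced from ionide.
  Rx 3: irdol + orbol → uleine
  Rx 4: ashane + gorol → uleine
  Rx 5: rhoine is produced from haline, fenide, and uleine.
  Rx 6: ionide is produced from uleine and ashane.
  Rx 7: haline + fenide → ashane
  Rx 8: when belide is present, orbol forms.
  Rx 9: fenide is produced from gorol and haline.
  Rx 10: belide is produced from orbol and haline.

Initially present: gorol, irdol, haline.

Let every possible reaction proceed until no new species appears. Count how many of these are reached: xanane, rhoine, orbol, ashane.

3

gorol and haline present → fenide forms (Rx 9).
haline and fenide present → ashane forms (Rx 7).
ashane and gorol present → uleine forms (Rx 4).
haline, fenide, and uleine present → rhoine forms (Rx 5).
ashane and uleine present → xanane forms (Rx 1).
xanane: reached.
rhoine: reached.
orbol would need belide (Rx 8), but belide never forms.
ashane: reached.
Reached: xanane, rhoine, and ashane — 3 of the 4.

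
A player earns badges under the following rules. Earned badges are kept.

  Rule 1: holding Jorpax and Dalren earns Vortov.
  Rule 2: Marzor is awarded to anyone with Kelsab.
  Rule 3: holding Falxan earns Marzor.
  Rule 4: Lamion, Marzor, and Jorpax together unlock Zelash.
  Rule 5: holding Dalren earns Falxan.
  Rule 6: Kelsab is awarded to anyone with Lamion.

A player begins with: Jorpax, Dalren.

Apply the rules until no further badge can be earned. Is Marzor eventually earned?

Yes

With Dalren, Falxan is earned (Rule 5).
With Falxan, Marzor is earned (Rule 3).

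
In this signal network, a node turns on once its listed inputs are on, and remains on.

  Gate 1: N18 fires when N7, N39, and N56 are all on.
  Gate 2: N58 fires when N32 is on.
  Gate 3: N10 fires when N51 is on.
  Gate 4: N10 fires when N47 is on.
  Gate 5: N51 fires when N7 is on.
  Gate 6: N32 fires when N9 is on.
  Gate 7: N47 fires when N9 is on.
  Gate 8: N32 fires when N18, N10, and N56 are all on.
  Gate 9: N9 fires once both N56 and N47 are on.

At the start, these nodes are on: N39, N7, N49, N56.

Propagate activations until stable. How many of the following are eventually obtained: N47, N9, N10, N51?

2

N7 is on, so N51 fires (Gate 5).
N51 is on, so N10 fires (Gate 3).
N47 would need N9 (Gate 7), but N9 never turns on.
N9 would need N56 and N47 (Gate 9), but N47 never turns on.
N10: reached.
N51: reached.
Reached: N10 and N51 — 2 of the 4.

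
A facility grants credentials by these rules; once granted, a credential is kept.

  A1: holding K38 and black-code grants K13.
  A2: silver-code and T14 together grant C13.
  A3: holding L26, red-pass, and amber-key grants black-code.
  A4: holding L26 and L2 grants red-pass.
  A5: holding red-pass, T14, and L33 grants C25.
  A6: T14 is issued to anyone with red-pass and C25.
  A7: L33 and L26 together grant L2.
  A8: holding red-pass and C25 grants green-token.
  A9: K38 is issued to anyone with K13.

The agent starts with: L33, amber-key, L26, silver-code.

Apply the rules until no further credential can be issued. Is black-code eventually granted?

Holding L33 and L26 grants L2 (A7).
Holding L26 and L2 grants red-pass (A4).
Holding L26, red-pass, and amber-key grants black-code (A3).

Yes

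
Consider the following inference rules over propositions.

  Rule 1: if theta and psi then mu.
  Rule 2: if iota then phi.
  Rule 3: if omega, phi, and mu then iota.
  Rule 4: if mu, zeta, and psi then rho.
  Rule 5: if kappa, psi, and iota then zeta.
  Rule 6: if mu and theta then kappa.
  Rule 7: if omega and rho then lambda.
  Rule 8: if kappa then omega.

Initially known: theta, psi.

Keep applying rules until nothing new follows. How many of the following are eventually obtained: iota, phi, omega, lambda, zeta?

theta and psi hold, so mu follows (Rule 1).
mu and theta hold, so kappa follows (Rule 6).
kappa holds, so omega follows (Rule 8).
iota would need omega, phi, and mu (Rule 3), but phi is never established.
phi would need iota (Rule 2), but iota is never established.
omega: reached.
lambda would need omega and rho (Rule 7), but rho is never established.
zeta would need kappa, psi, and iota (Rule 5), but iota is never established.
Reached: omega — 1 of the 5.

1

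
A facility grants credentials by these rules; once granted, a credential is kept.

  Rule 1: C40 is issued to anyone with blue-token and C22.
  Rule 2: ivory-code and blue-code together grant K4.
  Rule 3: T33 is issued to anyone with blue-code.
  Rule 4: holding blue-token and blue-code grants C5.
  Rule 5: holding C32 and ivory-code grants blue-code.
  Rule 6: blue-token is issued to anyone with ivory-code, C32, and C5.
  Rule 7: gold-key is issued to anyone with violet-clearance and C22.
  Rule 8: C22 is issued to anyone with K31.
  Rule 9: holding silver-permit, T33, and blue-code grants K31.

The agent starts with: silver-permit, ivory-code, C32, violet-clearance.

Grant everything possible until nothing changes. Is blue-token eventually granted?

No

blue-token would need ivory-code, C32, and C5 (Rule 6), but C5 is never granted.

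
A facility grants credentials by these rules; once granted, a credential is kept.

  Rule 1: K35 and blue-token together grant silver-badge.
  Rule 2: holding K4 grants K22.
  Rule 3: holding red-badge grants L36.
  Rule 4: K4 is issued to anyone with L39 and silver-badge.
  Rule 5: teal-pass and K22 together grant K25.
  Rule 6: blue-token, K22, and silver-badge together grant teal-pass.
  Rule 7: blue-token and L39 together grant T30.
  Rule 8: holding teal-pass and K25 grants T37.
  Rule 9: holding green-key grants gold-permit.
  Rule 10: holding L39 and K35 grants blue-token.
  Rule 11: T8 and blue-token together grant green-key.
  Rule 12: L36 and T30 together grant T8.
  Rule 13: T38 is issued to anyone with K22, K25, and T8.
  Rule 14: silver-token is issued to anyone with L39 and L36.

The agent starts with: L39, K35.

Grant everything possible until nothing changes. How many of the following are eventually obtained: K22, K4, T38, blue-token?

Holding L39 and K35 grants blue-token (Rule 10).
Holding K35 and blue-token grants silver-badge (Rule 1).
Holding L39 and silver-badge grants K4 (Rule 4).
Holding K4 grants K22 (Rule 2).
K22: reached.
K4: reached.
T38 would need K22, K25, and T8 (Rule 13), but T8 is never granted.
blue-token: reached.
Reached: K22, K4, and blue-token — 3 of the 4.

3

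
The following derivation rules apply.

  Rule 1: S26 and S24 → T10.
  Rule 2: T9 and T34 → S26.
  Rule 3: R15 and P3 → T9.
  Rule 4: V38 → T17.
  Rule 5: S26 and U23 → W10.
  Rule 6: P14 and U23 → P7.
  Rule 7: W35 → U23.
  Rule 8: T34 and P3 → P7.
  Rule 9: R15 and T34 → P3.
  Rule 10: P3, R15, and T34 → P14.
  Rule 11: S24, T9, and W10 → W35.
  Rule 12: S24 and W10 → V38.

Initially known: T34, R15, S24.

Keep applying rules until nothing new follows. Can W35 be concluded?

No

W35 would need S24, T9, and W10 (Rule 11), but W10 is never established.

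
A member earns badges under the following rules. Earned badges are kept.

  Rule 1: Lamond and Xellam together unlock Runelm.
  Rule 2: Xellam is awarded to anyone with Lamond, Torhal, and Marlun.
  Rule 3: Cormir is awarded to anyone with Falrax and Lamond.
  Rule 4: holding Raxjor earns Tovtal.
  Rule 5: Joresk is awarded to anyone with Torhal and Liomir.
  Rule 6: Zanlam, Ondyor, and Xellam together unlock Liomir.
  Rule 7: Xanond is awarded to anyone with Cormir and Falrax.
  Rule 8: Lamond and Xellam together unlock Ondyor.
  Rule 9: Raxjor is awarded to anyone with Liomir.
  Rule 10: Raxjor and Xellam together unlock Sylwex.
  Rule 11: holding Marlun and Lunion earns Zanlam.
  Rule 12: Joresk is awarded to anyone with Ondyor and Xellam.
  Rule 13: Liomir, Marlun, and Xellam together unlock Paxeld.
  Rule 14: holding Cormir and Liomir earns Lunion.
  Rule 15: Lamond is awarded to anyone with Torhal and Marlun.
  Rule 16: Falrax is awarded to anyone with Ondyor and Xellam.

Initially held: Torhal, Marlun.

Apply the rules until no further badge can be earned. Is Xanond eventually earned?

With Torhal and Marlun, Lamond is earned (Rule 15).
With Lamond, Torhal, and Marlun, Xellam is earned (Rule 2).
With Lamond and Xellam, Ondyor is earned (Rule 8).
With Ondyor and Xellam, Falrax is earned (Rule 16).
With Falrax and Lamond, Cormir is earned (Rule 3).
With Cormir and Falrax, Xanond is earned (Rule 7).

Yes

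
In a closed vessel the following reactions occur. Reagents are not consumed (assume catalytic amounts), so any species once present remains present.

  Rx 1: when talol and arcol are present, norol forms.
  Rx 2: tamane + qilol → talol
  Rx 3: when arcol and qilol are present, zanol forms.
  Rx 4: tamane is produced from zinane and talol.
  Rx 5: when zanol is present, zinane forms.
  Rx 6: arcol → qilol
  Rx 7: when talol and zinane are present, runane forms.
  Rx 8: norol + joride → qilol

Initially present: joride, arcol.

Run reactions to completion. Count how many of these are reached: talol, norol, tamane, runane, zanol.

1

arcol present → qilol forms (Rx 6).
arcol and qilol present → zanol forms (Rx 3).
talol would need tamane and qilol (Rx 2), but tamane never forms.
norol would need talol and arcol (Rx 1), but talol never forms.
tamane would need zinane and talol (Rx 4), but talol never forms.
runane would need talol and zinane (Rx 7), but talol never forms.
zanol: reached.
Reached: zanol — 1 of the 5.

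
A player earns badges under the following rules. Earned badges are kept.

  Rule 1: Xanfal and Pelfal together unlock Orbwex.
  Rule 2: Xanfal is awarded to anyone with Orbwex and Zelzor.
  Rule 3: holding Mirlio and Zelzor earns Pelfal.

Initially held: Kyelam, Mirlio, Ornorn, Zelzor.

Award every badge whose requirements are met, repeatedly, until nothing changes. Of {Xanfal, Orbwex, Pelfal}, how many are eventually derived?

1

With Mirlio and Zelzor, Pelfal is earned (Rule 3).
Xanfal would need Orbwex and Zelzor (Rule 2), but Orbwex is never earned.
Orbwex would need Xanfal and Pelfal (Rule 1), but Xanfal is never earned.
Pelfal: reached.
Reached: Pelfal — 1 of the 3.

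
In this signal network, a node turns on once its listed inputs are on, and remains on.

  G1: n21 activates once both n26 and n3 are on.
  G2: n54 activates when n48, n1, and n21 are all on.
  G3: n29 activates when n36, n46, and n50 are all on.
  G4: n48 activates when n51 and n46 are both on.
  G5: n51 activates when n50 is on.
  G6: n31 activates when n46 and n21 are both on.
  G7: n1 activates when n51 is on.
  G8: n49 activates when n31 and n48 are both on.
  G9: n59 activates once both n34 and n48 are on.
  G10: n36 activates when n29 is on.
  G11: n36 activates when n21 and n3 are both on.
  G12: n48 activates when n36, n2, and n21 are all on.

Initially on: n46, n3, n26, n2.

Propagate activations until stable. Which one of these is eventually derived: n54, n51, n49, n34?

n49

G1: n26 and n3 on → n21 on.
G11: n21 and n3 on → n36 on.
n46 and n21 are on, so n31 activates (G6).
n36, n2, and n21 are on, so n48 activates (G12).
G8: n31 and n48 on → n49 on.
n51 would need n50 (G5), but n50 never turns on. n54 would need n48, n1, and n21 (G2), but n1 never turns on. No rule produces n34, and it is not given.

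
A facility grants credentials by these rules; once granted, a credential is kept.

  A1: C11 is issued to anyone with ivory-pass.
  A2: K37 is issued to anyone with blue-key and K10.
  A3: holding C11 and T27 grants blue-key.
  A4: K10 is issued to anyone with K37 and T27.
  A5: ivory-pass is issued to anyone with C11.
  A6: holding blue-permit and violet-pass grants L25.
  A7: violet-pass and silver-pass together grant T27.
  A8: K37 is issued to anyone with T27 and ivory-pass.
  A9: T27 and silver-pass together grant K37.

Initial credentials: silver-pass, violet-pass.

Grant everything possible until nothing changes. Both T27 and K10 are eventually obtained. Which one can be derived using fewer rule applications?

T27: Holding violet-pass and silver-pass grants T27 (A7). [1 rule application]
K10: Holding violet-pass and silver-pass grants T27 (A7). Holding T27 and silver-pass grants K37 (A9). Holding K37 and T27 grants K10 (A4). [3 rule applications]
T27 needs fewer.

T27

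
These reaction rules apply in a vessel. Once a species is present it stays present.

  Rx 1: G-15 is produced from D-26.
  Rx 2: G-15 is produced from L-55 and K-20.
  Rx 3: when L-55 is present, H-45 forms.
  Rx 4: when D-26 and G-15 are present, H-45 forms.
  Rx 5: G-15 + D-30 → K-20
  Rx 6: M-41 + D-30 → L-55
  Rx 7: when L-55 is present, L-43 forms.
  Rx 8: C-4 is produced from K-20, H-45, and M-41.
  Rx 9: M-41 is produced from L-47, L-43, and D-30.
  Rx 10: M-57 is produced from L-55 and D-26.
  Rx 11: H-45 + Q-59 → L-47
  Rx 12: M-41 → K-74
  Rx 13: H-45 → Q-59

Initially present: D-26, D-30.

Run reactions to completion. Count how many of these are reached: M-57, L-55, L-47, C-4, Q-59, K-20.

D-26 present → G-15 forms (Rx 1).
G-15 and D-30 present → K-20 forms (Rx 5).
D-26 and G-15 present → H-45 forms (Rx 4).
H-45 present → Q-59 forms (Rx 13).
H-45 and Q-59 present → L-47 forms (Rx 11).
M-57 would need L-55 and D-26 (Rx 10), but L-55 never forms.
L-55 would need M-41 and D-30 (Rx 6), but M-41 never forms.
L-47: reached.
C-4 would need K-20, H-45, and M-41 (Rx 8), but M-41 never forms.
Q-59: reached.
K-20: reached.
Reached: L-47, Q-59, and K-20 — 3 of the 6.

3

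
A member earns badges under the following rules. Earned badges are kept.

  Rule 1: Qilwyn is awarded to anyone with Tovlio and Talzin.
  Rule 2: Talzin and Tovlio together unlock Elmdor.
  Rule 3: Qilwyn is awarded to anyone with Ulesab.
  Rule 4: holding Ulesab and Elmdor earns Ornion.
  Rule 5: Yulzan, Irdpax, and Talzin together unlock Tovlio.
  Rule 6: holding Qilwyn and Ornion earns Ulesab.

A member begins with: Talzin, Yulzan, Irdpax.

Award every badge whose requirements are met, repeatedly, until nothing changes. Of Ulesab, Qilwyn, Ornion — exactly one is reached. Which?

With Yulzan, Irdpax, and Talzin, Tovlio is earned (Rule 5).
With Tovlio and Talzin, Qilwyn is earned (Rule 1).
Ornion would need Ulesab and Elmdor (Rule 4), but Ulesab is never earned. Ulesab would need Qilwyn and Ornion (Rule 6), but Ornion is never earned.

Qilwyn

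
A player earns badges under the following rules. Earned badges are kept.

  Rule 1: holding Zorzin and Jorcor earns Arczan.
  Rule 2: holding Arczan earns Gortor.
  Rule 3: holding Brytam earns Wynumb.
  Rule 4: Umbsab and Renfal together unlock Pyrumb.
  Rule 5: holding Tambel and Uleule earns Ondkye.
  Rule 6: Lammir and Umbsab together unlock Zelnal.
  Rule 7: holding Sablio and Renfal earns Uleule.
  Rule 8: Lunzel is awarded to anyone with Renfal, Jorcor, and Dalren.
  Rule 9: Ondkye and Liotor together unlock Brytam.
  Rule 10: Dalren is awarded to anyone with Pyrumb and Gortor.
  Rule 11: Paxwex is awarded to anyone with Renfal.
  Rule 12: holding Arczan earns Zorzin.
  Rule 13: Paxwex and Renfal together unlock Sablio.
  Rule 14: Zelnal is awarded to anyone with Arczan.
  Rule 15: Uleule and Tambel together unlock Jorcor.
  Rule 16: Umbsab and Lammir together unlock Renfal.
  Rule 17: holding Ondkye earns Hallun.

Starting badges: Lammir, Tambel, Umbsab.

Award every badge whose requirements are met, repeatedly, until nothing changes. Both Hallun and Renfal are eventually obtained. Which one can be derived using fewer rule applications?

Renfal: With Umbsab and Lammir, Renfal is earned (Rule 16). [1 rule application]
Hallun: With Umbsab and Lammir, Renfal is earned (Rule 16). With Renfal, Paxwex is earned (Rule 11). With Paxwex and Renfal, Sablio is earned (Rule 13). With Sablio and Renfal, Uleule is earned (Rule 7). With Tambel and Uleule, Ondkye is earned (Rule 5). With Ondkye, Hallun is earned (Rule 17). [6 rule applications]
Renfal needs fewer.

Renfal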